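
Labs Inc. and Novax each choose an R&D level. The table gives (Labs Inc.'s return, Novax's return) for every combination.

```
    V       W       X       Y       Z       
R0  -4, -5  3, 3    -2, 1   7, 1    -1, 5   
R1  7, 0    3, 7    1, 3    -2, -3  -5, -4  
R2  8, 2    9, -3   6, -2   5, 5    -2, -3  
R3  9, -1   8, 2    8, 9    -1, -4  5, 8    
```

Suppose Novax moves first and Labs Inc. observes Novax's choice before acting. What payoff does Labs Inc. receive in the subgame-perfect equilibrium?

Labs Inc. best-responds to each possible Novax move:
- V → Labs Inc. plays R3 (best of -4, 7, 8, 9); Novax gets -1.
- W → Labs Inc. plays R2 (best of 3, 3, 9, 8); Novax gets -3.
- X → Labs Inc. plays R3 (best of -2, 1, 6, 8); Novax gets 9.
- Y → Labs Inc. plays R0 (best of 7, -2, 5, -1); Novax gets 1.
- Z → Labs Inc. plays R3 (best of -1, -5, -2, 5); Novax gets 8.
Among -1, -3, 9, 1, 8, the best is 9 at X. Subgame-perfect outcome: (R3, X) with payoffs (8, 9).

8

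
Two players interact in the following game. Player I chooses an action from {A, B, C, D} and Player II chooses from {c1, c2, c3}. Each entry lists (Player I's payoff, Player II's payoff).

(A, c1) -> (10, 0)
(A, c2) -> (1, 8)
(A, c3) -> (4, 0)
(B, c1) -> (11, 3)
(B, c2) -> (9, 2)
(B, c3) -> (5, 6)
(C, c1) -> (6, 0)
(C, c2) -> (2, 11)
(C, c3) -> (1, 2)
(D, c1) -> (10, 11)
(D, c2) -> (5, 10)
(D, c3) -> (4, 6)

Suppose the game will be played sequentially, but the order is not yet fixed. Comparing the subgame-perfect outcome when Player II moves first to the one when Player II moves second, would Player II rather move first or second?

If Player I leads: Player II's best replies are A→c2, B→c3, C→c2, D→c1; Player I's induced payoffs 1, 5, 2, 10; outcome (D, c1), payoffs (10, 11).
If Player II leads: Player I's best replies are c1→B, c2→B, c3→B; Player II's induced payoffs 3, 2, 6; outcome (B, c3), payoffs (5, 6).
Player II gets 6 moving first and 11 moving second, so Player II prefers to move second.

second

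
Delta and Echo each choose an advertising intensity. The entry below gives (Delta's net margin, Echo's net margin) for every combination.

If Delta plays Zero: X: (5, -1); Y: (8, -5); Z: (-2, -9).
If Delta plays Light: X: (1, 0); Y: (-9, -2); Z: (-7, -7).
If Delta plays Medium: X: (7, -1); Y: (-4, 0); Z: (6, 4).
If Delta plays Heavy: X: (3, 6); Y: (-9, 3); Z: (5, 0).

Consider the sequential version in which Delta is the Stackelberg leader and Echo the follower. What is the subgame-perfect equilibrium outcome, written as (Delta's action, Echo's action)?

(Medium, Z)

Backward induction with Delta moving first.
- Zero → Echo plays X (best of -1, -5, -9); Delta gets 5.
- Light → Echo plays X (best of 0, -2, -7); Delta gets 1.
- Medium → Echo plays Z (best of -1, 0, 4); Delta gets 6.
- Heavy → Echo plays X (best of 6, 3, 0); Delta gets 3.
Among 5, 1, 6, 3, the best is 6 at Medium. Subgame-perfect outcome: (Medium, Z) with payoffs (6, 4).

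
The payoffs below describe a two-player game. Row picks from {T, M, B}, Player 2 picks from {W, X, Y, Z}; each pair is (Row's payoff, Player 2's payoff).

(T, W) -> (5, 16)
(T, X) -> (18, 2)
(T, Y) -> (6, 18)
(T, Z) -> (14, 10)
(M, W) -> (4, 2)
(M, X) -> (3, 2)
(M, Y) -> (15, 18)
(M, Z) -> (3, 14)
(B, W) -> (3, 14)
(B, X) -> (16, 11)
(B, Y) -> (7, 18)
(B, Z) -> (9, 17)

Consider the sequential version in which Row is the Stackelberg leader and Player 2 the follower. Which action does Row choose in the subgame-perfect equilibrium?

M

Backward induction with Row moving first.
- T → Player 2 plays Y (best of 16, 2, 18, 10); Row gets 6.
- M → Player 2 plays Y (best of 2, 2, 18, 14); Row gets 15.
- B → Player 2 plays Y (best of 14, 11, 18, 17); Row gets 7.
Among 6, 15, 7, the best is 15 at M. Subgame-perfect outcome: (M, Y) with payoffs (15, 18).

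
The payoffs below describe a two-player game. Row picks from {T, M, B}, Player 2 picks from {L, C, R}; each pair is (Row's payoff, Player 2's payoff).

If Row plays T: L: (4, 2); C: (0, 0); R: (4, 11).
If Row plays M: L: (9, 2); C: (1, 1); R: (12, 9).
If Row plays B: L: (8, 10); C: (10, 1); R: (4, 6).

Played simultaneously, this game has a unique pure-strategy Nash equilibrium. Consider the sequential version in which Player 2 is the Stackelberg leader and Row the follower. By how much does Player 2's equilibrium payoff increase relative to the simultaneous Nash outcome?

0

Backward induction with Player 2 moving first.
- L: BR = M, leader payoff 2.
- C: BR = B, leader payoff 1.
- R: BR = M, leader payoff 9.
Player 2's induced payoffs are 2, 1, 9, so Player 2 commits to R. Subgame-perfect outcome: (M, R) with payoffs (12, 9).
For the simultaneous game, intersect best replies.
Row's best replies: L→M; C→B; R→M.
Player 2's best replies: T→R; M→R; B→L.
Only (M, R) has each player best-responding; Nash payoffs (12, 9).
Player 2's commitment gain: 9 − 9 = 0.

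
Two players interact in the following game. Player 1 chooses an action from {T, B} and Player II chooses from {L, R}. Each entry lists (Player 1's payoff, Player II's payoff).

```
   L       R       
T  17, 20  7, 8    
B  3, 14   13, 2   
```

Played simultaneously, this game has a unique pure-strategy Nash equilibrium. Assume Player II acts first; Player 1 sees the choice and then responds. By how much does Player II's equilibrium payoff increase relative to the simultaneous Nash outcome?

Backward induction with Player II moving first.
- L: BR = T, leader payoff 20.
- R: BR = B, leader payoff 2.
Maximizing over 20, 2, Player II chooses L. Subgame-perfect outcome: (T, L) with payoffs (17, 20).
Now find the simultaneous Nash equilibrium.
Player 1's best replies: L→T; R→B.
Player II's best replies: T→L; B→L.
The unique mutual best reply is (T, L), giving (17, 20).
Player II's commitment gain: 20 − 20 = 0.

0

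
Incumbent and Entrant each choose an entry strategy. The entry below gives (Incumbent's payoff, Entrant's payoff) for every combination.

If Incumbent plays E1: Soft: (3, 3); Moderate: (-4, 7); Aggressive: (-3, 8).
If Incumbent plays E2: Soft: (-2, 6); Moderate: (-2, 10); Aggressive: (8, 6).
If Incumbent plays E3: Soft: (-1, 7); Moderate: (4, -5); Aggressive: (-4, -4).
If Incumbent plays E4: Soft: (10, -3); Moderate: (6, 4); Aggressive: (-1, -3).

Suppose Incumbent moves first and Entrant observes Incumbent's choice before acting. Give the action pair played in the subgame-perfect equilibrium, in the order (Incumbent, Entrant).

(E4, Moderate)

Backward induction with Incumbent moving first.
- E1: BR = Aggressive, leader payoff -3.
- E2: BR = Moderate, leader payoff -2.
- E3: BR = Soft, leader payoff -1.
- E4: BR = Moderate, leader payoff 6.
Among -3, -2, -1, 6, the best is 6 at E4. Subgame-perfect outcome: (E4, Moderate) with payoffs (6, 4).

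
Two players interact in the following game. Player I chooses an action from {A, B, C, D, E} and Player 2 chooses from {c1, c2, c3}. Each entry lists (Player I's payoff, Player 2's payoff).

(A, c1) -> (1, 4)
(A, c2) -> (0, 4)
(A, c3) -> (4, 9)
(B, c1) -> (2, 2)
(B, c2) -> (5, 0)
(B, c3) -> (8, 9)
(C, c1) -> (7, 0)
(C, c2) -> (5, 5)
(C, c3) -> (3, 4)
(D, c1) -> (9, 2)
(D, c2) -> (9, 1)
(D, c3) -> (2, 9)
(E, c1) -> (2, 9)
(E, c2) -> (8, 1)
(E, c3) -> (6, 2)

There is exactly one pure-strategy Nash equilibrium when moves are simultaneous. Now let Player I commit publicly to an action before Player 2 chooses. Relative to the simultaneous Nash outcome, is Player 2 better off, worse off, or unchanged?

Player 2 best-responds to each possible Player I move:
- A → Player 2 plays c3 (best of 4, 4, 9); Player I gets 4.
- B → Player 2 plays c3 (best of 2, 0, 9); Player I gets 8.
- C → Player 2 plays c2 (best of 0, 5, 4); Player I gets 5.
- D → Player 2 plays c3 (best of 2, 1, 9); Player I gets 2.
- E → Player 2 plays c1 (best of 9, 1, 2); Player I gets 2.
Maximizing over 4, 8, 5, 2, 2, Player I chooses B. Subgame-perfect outcome: (B, c3) with payoffs (8, 9).
Now find the simultaneous Nash equilibrium.
Player I's best replies: c1→D; c2→D; c3→B.
Player 2's best replies: A→c3; B→c3; C→c2; D→c3; E→c1.
The unique mutual best reply is (B, c3), giving (8, 9).
Player 2 earns 9 sequentially versus 9 at the Nash outcome: unchanged.

unchanged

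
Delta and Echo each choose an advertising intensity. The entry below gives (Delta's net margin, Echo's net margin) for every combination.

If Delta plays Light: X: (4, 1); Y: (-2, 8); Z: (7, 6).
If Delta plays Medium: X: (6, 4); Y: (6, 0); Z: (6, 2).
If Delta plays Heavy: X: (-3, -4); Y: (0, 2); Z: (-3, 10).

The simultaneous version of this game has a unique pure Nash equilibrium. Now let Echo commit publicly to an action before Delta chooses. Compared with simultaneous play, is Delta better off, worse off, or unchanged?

Work backward from Delta's decision.
- X: BR = Medium, leader payoff 4.
- Y: BR = Medium, leader payoff 0.
- Z: BR = Light, leader payoff 6.
Echo's induced payoffs are 4, 0, 6, so Echo commits to Z. Subgame-perfect outcome: (Light, Z) with payoffs (7, 6).
Under simultaneous play:
Delta's best replies: X→Medium; Y→Medium; Z→Light.
Echo's best replies: Light→Y; Medium→X; Heavy→Z.
The unique mutual best reply is (Medium, X), giving (6, 4).
Delta earns 7 sequentially versus 6 at the Nash outcome: better off.

better off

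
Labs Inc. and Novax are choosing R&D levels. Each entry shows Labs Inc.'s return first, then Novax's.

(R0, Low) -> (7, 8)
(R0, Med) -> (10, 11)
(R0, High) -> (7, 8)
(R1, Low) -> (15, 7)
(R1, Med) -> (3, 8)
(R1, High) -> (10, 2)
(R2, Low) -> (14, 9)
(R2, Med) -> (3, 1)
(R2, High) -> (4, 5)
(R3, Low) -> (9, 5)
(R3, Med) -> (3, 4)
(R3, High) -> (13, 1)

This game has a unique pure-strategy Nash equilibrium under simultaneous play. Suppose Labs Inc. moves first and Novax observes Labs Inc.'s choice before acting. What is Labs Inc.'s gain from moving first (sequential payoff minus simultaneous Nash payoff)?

4

Novax best-responds to each possible Labs Inc. move:
- R0: Novax compares 8, 11, 8 and picks Med; Labs Inc. would get 10.
- R1: Novax compares 7, 8, 2 and picks Med; Labs Inc. would get 3.
- R2: Novax compares 9, 1, 5 and picks Low; Labs Inc. would get 14.
- R3: Novax compares 5, 4, 1 and picks Low; Labs Inc. would get 9.
Labs Inc.'s induced payoffs are 10, 3, 14, 9, so Labs Inc. commits to R2. Subgame-perfect outcome: (R2, Low) with payoffs (14, 9).
For the simultaneous game, intersect best replies.
Labs Inc.'s best replies: Low→R1; Med→R0; High→R3.
Novax's best replies: R0→Med; R1→Med; R2→Low; R3→Low.
The unique mutual best reply is (R0, Med), giving (10, 11).
Labs Inc.'s commitment gain: 14 − 10 = 4.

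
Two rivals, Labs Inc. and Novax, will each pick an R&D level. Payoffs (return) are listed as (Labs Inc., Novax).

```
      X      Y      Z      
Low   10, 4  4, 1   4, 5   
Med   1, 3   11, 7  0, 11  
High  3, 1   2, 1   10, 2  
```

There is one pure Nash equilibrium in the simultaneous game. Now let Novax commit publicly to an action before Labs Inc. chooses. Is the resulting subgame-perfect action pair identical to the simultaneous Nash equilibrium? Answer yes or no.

Backward induction with Novax moving first.
- X: BR = Low, leader payoff 4.
- Y: BR = Med, leader payoff 7.
- Z: BR = High, leader payoff 2.
Among 4, 7, 2, the best is 7 at Y. Subgame-perfect outcome: (Med, Y) with payoffs (11, 7).
Now find the simultaneous Nash equilibrium.
Labs Inc.'s best replies: X→Low; Y→Med; Z→High.
Novax's best replies: Low→Z; Med→Z; High→Z.
Only (High, Z) has each player best-responding; Nash payoffs (10, 2).
Sequential outcome (Med, Y) differs from the Nash profile (High, Z).

no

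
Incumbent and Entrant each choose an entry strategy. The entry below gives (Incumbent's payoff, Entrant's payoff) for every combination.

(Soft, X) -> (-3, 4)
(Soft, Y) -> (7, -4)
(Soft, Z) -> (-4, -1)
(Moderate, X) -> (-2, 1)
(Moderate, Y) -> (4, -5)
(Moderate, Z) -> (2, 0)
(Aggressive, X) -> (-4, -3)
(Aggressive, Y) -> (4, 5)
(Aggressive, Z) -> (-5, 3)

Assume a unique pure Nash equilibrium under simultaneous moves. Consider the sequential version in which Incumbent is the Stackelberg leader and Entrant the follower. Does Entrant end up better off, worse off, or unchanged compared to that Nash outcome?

better off

Work backward from Entrant's decision.
- Soft: BR = X, leader payoff -3.
- Moderate: BR = X, leader payoff -2.
- Aggressive: BR = Y, leader payoff 4.
Incumbent's induced payoffs are -3, -2, 4, so Incumbent commits to Aggressive. Subgame-perfect outcome: (Aggressive, Y) with payoffs (4, 5).
Now find the simultaneous Nash equilibrium.
Incumbent's best replies: X→Moderate; Y→Soft; Z→Moderate.
Entrant's best replies: Soft→X; Moderate→X; Aggressive→Y.
Only (Moderate, X) has each player best-responding; Nash payoffs (-2, 1).
Entrant earns 5 sequentially versus 1 at the Nash outcome: better off.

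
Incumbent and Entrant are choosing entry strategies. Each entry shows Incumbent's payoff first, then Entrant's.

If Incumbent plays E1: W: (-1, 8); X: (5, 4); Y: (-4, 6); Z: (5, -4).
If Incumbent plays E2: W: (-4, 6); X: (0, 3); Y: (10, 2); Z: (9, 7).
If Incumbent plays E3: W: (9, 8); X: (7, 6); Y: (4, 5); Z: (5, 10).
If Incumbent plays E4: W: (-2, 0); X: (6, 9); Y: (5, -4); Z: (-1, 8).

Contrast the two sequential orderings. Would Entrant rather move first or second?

If Incumbent leads: Entrant's best replies are E1→W, E2→Z, E3→Z, E4→X; Incumbent's induced payoffs -1, 9, 5, 6; outcome (E2, Z), payoffs (9, 7).
If Entrant leads: Incumbent's best replies are W→E3, X→E3, Y→E2, Z→E2; Entrant's induced payoffs 8, 6, 2, 7; outcome (E3, W), payoffs (9, 8).
Entrant gets 8 moving first and 7 moving second, so Entrant prefers to move first.

first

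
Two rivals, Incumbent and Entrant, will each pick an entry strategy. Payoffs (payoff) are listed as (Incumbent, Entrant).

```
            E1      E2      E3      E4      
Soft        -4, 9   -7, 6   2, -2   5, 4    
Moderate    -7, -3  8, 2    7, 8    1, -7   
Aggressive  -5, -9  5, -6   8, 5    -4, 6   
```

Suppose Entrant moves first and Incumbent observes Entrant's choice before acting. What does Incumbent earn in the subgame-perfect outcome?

Backward induction with Entrant moving first.
- E1: BR = Soft, leader payoff 9.
- E2: BR = Moderate, leader payoff 2.
- E3: BR = Aggressive, leader payoff 5.
- E4: BR = Soft, leader payoff 4.
Maximizing over 9, 2, 5, 4, Entrant chooses E1. Subgame-perfect outcome: (Soft, E1) with payoffs (-4, 9).

-4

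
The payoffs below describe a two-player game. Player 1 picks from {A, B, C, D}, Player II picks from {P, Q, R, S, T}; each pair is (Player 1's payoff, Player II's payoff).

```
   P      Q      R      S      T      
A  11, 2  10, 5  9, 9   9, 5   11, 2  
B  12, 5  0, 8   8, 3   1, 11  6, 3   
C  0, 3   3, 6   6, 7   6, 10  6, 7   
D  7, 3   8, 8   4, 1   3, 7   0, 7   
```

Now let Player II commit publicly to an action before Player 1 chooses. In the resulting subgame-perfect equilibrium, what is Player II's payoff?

Player 1 best-responds to each possible Player II move:
- P: BR = B, leader payoff 5.
- Q: BR = A, leader payoff 5.
- R: BR = A, leader payoff 9.
- S: BR = A, leader payoff 5.
- T: BR = A, leader payoff 2.
Maximizing over 5, 5, 9, 5, 2, Player II chooses R. Subgame-perfect outcome: (A, R) with payoffs (9, 9).

9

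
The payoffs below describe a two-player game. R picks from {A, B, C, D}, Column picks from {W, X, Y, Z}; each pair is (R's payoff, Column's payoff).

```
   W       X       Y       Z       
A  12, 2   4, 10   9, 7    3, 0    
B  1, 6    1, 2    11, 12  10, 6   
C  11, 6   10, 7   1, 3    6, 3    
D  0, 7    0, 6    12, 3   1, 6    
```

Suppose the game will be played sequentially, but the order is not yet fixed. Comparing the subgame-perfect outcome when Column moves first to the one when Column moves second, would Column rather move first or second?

second

If R leads: Column's best replies are A→X, B→Y, C→X, D→W; R's induced payoffs 4, 11, 10, 0; outcome (B, Y), payoffs (11, 12).
If Column leads: R's best replies are W→A, X→C, Y→D, Z→B; Column's induced payoffs 2, 7, 3, 6; outcome (C, X), payoffs (10, 7).
Column gets 7 moving first and 12 moving second, so Column prefers to move second.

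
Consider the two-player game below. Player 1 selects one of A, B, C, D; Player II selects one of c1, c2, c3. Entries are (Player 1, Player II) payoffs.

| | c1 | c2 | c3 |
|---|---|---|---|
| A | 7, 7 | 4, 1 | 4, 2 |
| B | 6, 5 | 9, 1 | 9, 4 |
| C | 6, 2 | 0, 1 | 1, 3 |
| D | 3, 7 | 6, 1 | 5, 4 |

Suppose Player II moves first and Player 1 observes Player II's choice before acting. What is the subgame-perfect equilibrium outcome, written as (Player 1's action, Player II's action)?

Solve by backward induction (Player II leads).
- c1: BR = A, leader payoff 7.
- c2: BR = B, leader payoff 1.
- c3: BR = B, leader payoff 4.
Player II's induced payoffs are 7, 1, 4, so Player II commits to c1. Subgame-perfect outcome: (A, c1) with payoffs (7, 7).

(A, c1)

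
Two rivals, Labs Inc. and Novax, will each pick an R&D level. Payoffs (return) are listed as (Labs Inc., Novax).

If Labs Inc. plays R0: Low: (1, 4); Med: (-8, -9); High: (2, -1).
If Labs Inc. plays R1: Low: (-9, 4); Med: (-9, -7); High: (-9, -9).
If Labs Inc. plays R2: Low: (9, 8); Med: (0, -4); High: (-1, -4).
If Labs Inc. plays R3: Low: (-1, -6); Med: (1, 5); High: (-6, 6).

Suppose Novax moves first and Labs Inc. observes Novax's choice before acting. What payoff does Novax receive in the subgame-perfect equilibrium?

Backward induction with Novax moving first.
- Low: BR = R2, leader payoff 8.
- Med: BR = R3, leader payoff 5.
- High: BR = R0, leader payoff -1.
Among 8, 5, -1, the best is 8 at Low. Subgame-perfect outcome: (R2, Low) with payoffs (9, 8).

8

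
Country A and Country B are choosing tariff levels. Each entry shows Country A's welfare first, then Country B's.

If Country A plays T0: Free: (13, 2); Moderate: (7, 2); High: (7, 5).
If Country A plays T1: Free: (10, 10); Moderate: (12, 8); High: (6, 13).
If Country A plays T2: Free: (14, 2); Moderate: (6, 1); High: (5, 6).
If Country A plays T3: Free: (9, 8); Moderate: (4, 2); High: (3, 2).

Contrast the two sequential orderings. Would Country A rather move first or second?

second

If Country A leads: Country B's best replies are T0→High, T1→High, T2→High, T3→Free; Country A's induced payoffs 7, 6, 5, 9; outcome (T3, Free), payoffs (9, 8).
If Country B leads: Country A's best replies are Free→T2, Moderate→T1, High→T0; Country B's induced payoffs 2, 8, 5; outcome (T1, Moderate), payoffs (12, 8).
Country A gets 9 moving first and 12 moving second, so Country A prefers to move second.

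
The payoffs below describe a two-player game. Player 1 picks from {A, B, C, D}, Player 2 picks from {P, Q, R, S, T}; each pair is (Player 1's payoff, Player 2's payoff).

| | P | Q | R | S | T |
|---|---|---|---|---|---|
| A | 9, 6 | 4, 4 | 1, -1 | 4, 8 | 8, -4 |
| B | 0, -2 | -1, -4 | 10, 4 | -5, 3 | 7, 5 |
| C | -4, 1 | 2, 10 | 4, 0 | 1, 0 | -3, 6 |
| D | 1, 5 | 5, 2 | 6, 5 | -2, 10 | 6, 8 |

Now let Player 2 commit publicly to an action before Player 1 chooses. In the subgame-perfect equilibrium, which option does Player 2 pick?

S

Backward induction with Player 2 moving first.
- P → Player 1 plays A (best of 9, 0, -4, 1); Player 2 gets 6.
- Q → Player 1 plays D (best of 4, -1, 2, 5); Player 2 gets 2.
- R → Player 1 plays B (best of 1, 10, 4, 6); Player 2 gets 4.
- S → Player 1 plays A (best of 4, -5, 1, -2); Player 2 gets 8.
- T → Player 1 plays A (best of 8, 7, -3, 6); Player 2 gets -4.
Among 6, 2, 4, 8, -4, the best is 8 at S. Subgame-perfect outcome: (A, S) with payoffs (4, 8).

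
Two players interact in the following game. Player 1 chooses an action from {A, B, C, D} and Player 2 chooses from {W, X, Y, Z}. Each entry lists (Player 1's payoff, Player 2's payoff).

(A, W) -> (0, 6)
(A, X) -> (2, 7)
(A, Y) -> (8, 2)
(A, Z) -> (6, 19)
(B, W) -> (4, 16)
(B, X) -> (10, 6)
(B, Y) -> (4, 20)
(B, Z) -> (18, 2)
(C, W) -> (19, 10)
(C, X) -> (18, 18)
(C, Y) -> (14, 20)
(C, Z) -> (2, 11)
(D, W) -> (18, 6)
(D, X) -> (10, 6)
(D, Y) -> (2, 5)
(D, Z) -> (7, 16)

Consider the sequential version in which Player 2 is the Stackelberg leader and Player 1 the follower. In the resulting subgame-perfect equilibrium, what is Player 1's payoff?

14

Player 1 best-responds to each possible Player 2 move:
- W: BR = C, leader payoff 10.
- X: BR = C, leader payoff 18.
- Y: BR = C, leader payoff 20.
- Z: BR = B, leader payoff 2.
Player 2's induced payoffs are 10, 18, 20, 2, so Player 2 commits to Y. Subgame-perfect outcome: (C, Y) with payoffs (14, 20).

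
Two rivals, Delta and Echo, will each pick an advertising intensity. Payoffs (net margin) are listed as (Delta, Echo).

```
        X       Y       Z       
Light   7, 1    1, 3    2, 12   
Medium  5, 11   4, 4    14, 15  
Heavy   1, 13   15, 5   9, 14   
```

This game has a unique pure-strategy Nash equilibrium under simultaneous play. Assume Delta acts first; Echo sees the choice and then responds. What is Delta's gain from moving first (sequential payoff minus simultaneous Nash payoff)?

0

Solve by backward induction (Delta leads).
- Light: BR = Z, leader payoff 2.
- Medium: BR = Z, leader payoff 14.
- Heavy: BR = Z, leader payoff 9.
Among 2, 14, 9, the best is 14 at Medium. Subgame-perfect outcome: (Medium, Z) with payoffs (14, 15).
Under simultaneous play:
Delta's best replies: X→Light; Y→Heavy; Z→Medium.
Echo's best replies: Light→Z; Medium→Z; Heavy→Z.
Only (Medium, Z) has each player best-responding; Nash payoffs (14, 15).
Delta's commitment gain: 14 − 14 = 0.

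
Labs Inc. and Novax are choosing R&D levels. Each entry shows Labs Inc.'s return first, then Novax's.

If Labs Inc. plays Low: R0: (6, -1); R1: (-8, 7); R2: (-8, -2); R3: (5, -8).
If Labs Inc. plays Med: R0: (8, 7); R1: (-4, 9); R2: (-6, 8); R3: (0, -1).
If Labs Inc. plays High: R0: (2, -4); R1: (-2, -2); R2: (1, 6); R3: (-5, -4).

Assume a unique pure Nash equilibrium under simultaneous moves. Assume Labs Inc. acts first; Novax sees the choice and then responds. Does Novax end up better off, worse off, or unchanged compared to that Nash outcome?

Backward induction with Labs Inc. moving first.
- Low → Novax plays R1 (best of -1, 7, -2, -8); Labs Inc. gets -8.
- Med → Novax plays R1 (best of 7, 9, 8, -1); Labs Inc. gets -4.
- High → Novax plays R2 (best of -4, -2, 6, -4); Labs Inc. gets 1.
Maximizing over -8, -4, 1, Labs Inc. chooses High. Subgame-perfect outcome: (High, R2) with payoffs (1, 6).
Now find the simultaneous Nash equilibrium.
Labs Inc.'s best replies: R0→Med; R1→High; R2→High; R3→Low.
Novax's best replies: Low→R1; Med→R1; High→R2.
Only (High, R2) has each player best-responding; Nash payoffs (1, 6).
Novax earns 6 sequentially versus 6 at the Nash outcome: unchanged.

unchanged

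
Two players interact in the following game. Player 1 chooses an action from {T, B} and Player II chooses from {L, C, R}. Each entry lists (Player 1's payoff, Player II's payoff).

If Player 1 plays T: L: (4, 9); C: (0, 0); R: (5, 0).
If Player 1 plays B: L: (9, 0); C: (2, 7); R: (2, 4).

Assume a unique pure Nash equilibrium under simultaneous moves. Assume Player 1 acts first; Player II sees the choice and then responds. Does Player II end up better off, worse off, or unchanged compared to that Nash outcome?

Player II best-responds to each possible Player 1 move:
- T: Player II compares 9, 0, 0 and picks L; Player 1 would get 4.
- B: Player II compares 0, 7, 4 and picks C; Player 1 would get 2.
Among 4, 2, the best is 4 at T. Subgame-perfect outcome: (T, L) with payoffs (4, 9).
Under simultaneous play:
Player 1's best replies: L→B; C→B; R→T.
Player II's best replies: T→L; B→C.
Only (B, C) has each player best-responding; Nash payoffs (2, 7).
Player II earns 9 sequentially versus 7 at the Nash outcome: better off.

better off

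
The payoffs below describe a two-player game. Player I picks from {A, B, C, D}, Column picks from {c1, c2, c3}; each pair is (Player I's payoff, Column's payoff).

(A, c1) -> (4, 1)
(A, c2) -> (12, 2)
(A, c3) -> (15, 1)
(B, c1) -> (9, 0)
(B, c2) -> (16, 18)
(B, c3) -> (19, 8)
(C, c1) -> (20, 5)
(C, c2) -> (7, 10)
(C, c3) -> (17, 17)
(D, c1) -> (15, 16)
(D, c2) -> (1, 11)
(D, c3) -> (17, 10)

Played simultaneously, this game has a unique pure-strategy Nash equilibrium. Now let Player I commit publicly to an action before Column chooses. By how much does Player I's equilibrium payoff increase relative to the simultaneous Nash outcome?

1

Column best-responds to each possible Player I move:
- A: BR = c2, leader payoff 12.
- B: BR = c2, leader payoff 16.
- C: BR = c3, leader payoff 17.
- D: BR = c1, leader payoff 15.
Player I's induced payoffs are 12, 16, 17, 15, so Player I commits to C. Subgame-perfect outcome: (C, c3) with payoffs (17, 17).
Under simultaneous play:
Player I's best replies: c1→C; c2→B; c3→B.
Column's best replies: A→c2; B→c2; C→c3; D→c1.
Only (B, c2) has each player best-responding; Nash payoffs (16, 18).
Player I's commitment gain: 17 − 16 = 1.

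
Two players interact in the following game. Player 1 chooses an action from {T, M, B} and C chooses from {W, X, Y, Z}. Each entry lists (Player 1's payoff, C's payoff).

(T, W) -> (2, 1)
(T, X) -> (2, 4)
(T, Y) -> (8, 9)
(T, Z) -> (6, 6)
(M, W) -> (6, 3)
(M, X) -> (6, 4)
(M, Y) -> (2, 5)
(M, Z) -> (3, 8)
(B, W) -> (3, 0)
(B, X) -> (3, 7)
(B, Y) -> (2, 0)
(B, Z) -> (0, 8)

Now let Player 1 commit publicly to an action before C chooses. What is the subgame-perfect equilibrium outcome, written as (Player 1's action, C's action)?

(T, Y)

Work backward from C's decision.
- T: C compares 1, 4, 9, 6 and picks Y; Player 1 would get 8.
- M: C compares 3, 4, 5, 8 and picks Z; Player 1 would get 3.
- B: C compares 0, 7, 0, 8 and picks Z; Player 1 would get 0.
Maximizing over 8, 3, 0, Player 1 chooses T. Subgame-perfect outcome: (T, Y) with payoffs (8, 9).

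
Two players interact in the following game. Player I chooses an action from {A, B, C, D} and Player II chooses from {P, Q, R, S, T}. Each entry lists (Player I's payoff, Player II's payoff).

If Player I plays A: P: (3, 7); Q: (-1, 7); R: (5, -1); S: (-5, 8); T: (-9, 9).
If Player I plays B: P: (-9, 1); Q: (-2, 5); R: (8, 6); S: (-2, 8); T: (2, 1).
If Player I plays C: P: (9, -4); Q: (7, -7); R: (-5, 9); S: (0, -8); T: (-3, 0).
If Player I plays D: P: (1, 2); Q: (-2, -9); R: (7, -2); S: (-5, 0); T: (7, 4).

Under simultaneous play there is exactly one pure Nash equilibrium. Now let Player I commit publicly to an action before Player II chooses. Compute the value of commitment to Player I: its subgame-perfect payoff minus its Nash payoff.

0

Work backward from Player II's decision.
- A: BR = T, leader payoff -9.
- B: BR = S, leader payoff -2.
- C: BR = R, leader payoff -5.
- D: BR = T, leader payoff 7.
Player I's induced payoffs are -9, -2, -5, 7, so Player I commits to D. Subgame-perfect outcome: (D, T) with payoffs (7, 4).
For the simultaneous game, intersect best replies.
Player I's best replies: P→C; Q→C; R→B; S→C; T→D.
Player II's best replies: A→T; B→S; C→R; D→T.
The unique mutual best reply is (D, T), giving (7, 4).
Player I's commitment gain: 7 − 7 = 0.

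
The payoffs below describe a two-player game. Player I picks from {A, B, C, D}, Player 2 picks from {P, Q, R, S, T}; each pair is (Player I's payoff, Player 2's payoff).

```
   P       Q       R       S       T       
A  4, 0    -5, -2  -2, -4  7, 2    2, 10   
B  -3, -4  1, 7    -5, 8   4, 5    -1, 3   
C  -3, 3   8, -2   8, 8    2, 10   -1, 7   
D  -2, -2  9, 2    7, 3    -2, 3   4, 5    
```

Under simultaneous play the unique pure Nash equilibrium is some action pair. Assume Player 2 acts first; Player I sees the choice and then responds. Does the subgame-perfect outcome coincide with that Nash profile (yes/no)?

no

Backward induction with Player 2 moving first.
- P → Player I plays A (best of 4, -3, -3, -2); Player 2 gets 0.
- Q → Player I plays D (best of -5, 1, 8, 9); Player 2 gets 2.
- R → Player I plays C (best of -2, -5, 8, 7); Player 2 gets 8.
- S → Player I plays A (best of 7, 4, 2, -2); Player 2 gets 2.
- T → Player I plays D (best of 2, -1, -1, 4); Player 2 gets 5.
Maximizing over 0, 2, 8, 2, 5, Player 2 chooses R. Subgame-perfect outcome: (C, R) with payoffs (8, 8).
For the simultaneous game, intersect best replies.
Player I's best replies: P→A; Q→D; R→C; S→A; T→D.
Player 2's best replies: A→T; B→R; C→S; D→T.
Only (D, T) has each player best-responding; Nash payoffs (4, 5).
Sequential outcome (C, R) differs from the Nash profile (D, T).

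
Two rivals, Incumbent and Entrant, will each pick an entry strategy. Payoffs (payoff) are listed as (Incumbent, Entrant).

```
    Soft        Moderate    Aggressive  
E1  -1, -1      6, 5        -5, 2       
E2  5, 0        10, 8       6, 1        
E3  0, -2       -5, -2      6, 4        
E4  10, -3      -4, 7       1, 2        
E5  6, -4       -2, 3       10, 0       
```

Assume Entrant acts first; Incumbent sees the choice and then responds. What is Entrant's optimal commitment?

Moderate

Solve by backward induction (Entrant leads).
- Soft: BR = E4, leader payoff -3.
- Moderate: BR = E2, leader payoff 8.
- Aggressive: BR = E5, leader payoff 0.
Maximizing over -3, 8, 0, Entrant chooses Moderate. Subgame-perfect outcome: (E2, Moderate) with payoffs (10, 8).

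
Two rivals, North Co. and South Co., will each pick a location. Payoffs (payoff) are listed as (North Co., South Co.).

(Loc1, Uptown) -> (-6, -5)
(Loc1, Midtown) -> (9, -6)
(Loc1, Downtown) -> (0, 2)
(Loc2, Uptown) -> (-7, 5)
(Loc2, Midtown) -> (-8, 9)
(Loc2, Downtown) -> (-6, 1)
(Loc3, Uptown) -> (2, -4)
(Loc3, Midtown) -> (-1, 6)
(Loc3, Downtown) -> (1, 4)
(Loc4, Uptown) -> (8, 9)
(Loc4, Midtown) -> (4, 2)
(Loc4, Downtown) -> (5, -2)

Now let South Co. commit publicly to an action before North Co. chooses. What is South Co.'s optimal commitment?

Uptown

Solve by backward induction (South Co. leads).
- Uptown → North Co. plays Loc4 (best of -6, -7, 2, 8); South Co. gets 9.
- Midtown → North Co. plays Loc1 (best of 9, -8, -1, 4); South Co. gets -6.
- Downtown → North Co. plays Loc4 (best of 0, -6, 1, 5); South Co. gets -2.
South Co.'s induced payoffs are 9, -6, -2, so South Co. commits to Uptown. Subgame-perfect outcome: (Loc4, Uptown) with payoffs (8, 9).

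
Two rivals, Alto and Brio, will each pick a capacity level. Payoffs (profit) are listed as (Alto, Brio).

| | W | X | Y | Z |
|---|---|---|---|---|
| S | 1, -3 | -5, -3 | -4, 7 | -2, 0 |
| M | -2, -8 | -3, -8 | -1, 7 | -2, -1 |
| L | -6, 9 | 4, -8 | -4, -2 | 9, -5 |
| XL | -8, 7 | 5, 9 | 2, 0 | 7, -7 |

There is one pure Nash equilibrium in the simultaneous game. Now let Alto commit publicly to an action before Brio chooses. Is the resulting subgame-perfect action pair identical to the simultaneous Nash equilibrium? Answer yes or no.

yes

Backward induction with Alto moving first.
- S: BR = Y, leader payoff -4.
- M: BR = Y, leader payoff -1.
- L: BR = W, leader payoff -6.
- XL: BR = X, leader payoff 5.
Alto's induced payoffs are -4, -1, -6, 5, so Alto commits to XL. Subgame-perfect outcome: (XL, X) with payoffs (5, 9).
Now find the simultaneous Nash equilibrium.
Alto's best replies: W→S; X→XL; Y→XL; Z→L.
Brio's best replies: S→Y; M→Y; L→W; XL→X.
The unique mutual best reply is (XL, X), giving (5, 9).
Sequential outcome (XL, X) coincides with the Nash profile (XL, X).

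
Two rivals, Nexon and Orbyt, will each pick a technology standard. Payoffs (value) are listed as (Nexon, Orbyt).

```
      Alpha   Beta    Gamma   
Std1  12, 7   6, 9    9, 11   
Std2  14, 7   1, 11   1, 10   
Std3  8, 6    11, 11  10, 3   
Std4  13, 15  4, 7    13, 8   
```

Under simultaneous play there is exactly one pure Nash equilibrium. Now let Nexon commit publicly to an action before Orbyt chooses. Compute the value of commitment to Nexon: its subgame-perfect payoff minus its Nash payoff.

Orbyt best-responds to each possible Nexon move:
- Std1: Orbyt compares 7, 9, 11 and picks Gamma; Nexon would get 9.
- Std2: Orbyt compares 7, 11, 10 and picks Beta; Nexon would get 1.
- Std3: Orbyt compares 6, 11, 3 and picks Beta; Nexon would get 11.
- Std4: Orbyt compares 15, 7, 8 and picks Alpha; Nexon would get 13.
Nexon's induced payoffs are 9, 1, 11, 13, so Nexon commits to Std4. Subgame-perfect outcome: (Std4, Alpha) with payoffs (13, 15).
Now find the simultaneous Nash equilibrium.
Nexon's best replies: Alpha→Std2; Beta→Std3; Gamma→Std4.
Orbyt's best replies: Std1→Gamma; Std2→Beta; Std3→Beta; Std4→Alpha.
Only (Std3, Beta) has each player best-responding; Nash payoffs (11, 11).
Nexon's commitment gain: 13 − 11 = 2.

2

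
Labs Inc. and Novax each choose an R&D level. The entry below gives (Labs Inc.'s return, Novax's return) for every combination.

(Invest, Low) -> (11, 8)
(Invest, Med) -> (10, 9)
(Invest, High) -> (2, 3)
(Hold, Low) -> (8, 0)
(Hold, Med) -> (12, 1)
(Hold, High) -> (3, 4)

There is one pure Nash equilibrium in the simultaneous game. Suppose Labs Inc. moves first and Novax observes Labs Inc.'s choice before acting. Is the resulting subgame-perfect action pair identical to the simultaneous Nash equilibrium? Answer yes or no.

no

Backward induction with Labs Inc. moving first.
- Invest: Novax compares 8, 9, 3 and picks Med; Labs Inc. would get 10.
- Hold: Novax compares 0, 1, 4 and picks High; Labs Inc. would get 3.
Maximizing over 10, 3, Labs Inc. chooses Invest. Subgame-perfect outcome: (Invest, Med) with payoffs (10, 9).
Now find the simultaneous Nash equilibrium.
Labs Inc.'s best replies: Low→Invest; Med→Hold; High→Hold.
Novax's best replies: Invest→Med; Hold→High.
The unique mutual best reply is (Hold, High), giving (3, 4).
Sequential outcome (Invest, Med) differs from the Nash profile (Hold, High).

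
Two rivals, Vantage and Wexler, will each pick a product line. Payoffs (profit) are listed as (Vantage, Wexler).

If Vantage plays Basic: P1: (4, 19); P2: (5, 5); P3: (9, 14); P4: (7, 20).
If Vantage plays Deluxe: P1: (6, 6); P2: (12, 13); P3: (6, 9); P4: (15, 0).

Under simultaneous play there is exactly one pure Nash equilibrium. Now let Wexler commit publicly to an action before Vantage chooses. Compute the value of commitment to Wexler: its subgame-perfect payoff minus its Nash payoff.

1

Work backward from Vantage's decision.
- P1: BR = Deluxe, leader payoff 6.
- P2: BR = Deluxe, leader payoff 13.
- P3: BR = Basic, leader payoff 14.
- P4: BR = Deluxe, leader payoff 0.
Wexler's induced payoffs are 6, 13, 14, 0, so Wexler commits to P3. Subgame-perfect outcome: (Basic, P3) with payoffs (9, 14).
Under simultaneous play:
Vantage's best replies: P1→Deluxe; P2→Deluxe; P3→Basic; P4→Deluxe.
Wexler's best replies: Basic→P4; Deluxe→P2.
Only (Deluxe, P2) has each player best-responding; Nash payoffs (12, 13).
Wexler's commitment gain: 14 − 13 = 1.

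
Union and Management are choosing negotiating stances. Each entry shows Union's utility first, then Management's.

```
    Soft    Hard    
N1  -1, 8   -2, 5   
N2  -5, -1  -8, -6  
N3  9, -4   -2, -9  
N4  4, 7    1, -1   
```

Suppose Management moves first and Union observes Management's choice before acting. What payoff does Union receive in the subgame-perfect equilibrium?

1

Work backward from Union's decision.
- Soft → Union plays N3 (best of -1, -5, 9, 4); Management gets -4.
- Hard → Union plays N4 (best of -2, -8, -2, 1); Management gets -1.
Management's induced payoffs are -4, -1, so Management commits to Hard. Subgame-perfect outcome: (N4, Hard) with payoffs (1, -1).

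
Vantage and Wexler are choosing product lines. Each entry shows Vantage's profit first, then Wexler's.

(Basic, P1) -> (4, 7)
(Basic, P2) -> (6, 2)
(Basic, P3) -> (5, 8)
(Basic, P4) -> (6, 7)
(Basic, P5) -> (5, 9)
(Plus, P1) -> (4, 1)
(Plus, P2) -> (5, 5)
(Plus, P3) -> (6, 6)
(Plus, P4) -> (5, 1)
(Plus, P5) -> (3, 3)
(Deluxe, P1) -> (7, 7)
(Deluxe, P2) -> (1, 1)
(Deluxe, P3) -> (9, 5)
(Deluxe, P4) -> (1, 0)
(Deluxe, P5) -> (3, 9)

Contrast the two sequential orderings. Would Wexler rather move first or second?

first

If Vantage leads: Wexler's best replies are Basic→P5, Plus→P3, Deluxe→P5; Vantage's induced payoffs 5, 6, 3; outcome (Plus, P3), payoffs (6, 6).
If Wexler leads: Vantage's best replies are P1→Deluxe, P2→Basic, P3→Deluxe, P4→Basic, P5→Basic; Wexler's induced payoffs 7, 2, 5, 7, 9; outcome (Basic, P5), payoffs (5, 9).
Wexler gets 9 moving first and 6 moving second, so Wexler prefers to move first.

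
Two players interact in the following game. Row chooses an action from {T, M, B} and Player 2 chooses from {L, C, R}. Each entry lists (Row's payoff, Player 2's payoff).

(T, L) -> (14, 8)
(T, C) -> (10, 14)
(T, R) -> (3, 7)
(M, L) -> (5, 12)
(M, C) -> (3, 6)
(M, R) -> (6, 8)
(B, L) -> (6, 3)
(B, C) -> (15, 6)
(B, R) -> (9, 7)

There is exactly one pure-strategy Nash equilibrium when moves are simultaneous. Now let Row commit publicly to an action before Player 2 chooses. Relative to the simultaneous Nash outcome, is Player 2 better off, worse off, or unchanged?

better off

Solve by backward induction (Row leads).
- T: BR = C, leader payoff 10.
- M: BR = L, leader payoff 5.
- B: BR = R, leader payoff 9.
Row's induced payoffs are 10, 5, 9, so Row commits to T. Subgame-perfect outcome: (T, C) with payoffs (10, 14).
For the simultaneous game, intersect best replies.
Row's best replies: L→T; C→B; R→B.
Player 2's best replies: T→C; M→L; B→R.
Only (B, R) has each player best-responding; Nash payoffs (9, 7).
Player 2 earns 14 sequentially versus 7 at the Nash outcome: better off.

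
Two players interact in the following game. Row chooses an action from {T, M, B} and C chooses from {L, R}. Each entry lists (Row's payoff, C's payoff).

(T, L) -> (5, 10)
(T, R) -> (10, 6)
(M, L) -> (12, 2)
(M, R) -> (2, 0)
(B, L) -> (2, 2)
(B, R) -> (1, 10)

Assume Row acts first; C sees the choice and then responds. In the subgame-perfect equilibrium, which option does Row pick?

Solve by backward induction (Row leads).
- T: BR = L, leader payoff 5.
- M: BR = L, leader payoff 12.
- B: BR = R, leader payoff 1.
Maximizing over 5, 12, 1, Row chooses M. Subgame-perfect outcome: (M, L) with payoffs (12, 2).

M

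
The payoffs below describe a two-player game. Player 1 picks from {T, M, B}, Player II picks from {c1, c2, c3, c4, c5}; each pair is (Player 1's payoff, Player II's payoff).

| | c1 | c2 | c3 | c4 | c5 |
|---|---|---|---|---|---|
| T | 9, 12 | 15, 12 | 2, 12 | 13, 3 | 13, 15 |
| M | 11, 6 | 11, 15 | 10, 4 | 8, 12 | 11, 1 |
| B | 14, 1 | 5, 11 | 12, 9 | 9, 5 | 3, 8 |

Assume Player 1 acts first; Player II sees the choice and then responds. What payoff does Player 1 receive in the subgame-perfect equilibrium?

13

Work backward from Player II's decision.
- T → Player II plays c5 (best of 12, 12, 12, 3, 15); Player 1 gets 13.
- M → Player II plays c2 (best of 6, 15, 4, 12, 1); Player 1 gets 11.
- B → Player II plays c2 (best of 1, 11, 9, 5, 8); Player 1 gets 5.
Player 1's induced payoffs are 13, 11, 5, so Player 1 commits to T. Subgame-perfect outcome: (T, c5) with payoffs (13, 15).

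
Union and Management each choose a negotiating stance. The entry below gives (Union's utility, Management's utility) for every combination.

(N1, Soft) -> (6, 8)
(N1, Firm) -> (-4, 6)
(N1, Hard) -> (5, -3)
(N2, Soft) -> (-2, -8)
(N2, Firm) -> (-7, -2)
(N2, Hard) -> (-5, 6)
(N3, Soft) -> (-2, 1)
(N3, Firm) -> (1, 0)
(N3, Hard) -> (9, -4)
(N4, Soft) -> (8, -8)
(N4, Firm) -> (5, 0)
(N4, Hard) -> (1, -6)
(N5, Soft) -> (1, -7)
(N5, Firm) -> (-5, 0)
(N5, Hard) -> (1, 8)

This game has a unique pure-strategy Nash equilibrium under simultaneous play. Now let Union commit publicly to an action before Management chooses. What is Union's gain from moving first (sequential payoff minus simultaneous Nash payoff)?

Work backward from Management's decision.
- N1: Management compares 8, 6, -3 and picks Soft; Union would get 6.
- N2: Management compares -8, -2, 6 and picks Hard; Union would get -5.
- N3: Management compares 1, 0, -4 and picks Soft; Union would get -2.
- N4: Management compares -8, 0, -6 and picks Firm; Union would get 5.
- N5: Management compares -7, 0, 8 and picks Hard; Union would get 1.
Maximizing over 6, -5, -2, 5, 1, Union chooses N1. Subgame-perfect outcome: (N1, Soft) with payoffs (6, 8).
For the simultaneous game, intersect best replies.
Union's best replies: Soft→N4; Firm→N4; Hard→N3.
Management's best replies: N1→Soft; N2→Hard; N3→Soft; N4→Firm; N5→Hard.
The unique mutual best reply is (N4, Firm), giving (5, 0).
Union's commitment gain: 6 − 5 = 1.

1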